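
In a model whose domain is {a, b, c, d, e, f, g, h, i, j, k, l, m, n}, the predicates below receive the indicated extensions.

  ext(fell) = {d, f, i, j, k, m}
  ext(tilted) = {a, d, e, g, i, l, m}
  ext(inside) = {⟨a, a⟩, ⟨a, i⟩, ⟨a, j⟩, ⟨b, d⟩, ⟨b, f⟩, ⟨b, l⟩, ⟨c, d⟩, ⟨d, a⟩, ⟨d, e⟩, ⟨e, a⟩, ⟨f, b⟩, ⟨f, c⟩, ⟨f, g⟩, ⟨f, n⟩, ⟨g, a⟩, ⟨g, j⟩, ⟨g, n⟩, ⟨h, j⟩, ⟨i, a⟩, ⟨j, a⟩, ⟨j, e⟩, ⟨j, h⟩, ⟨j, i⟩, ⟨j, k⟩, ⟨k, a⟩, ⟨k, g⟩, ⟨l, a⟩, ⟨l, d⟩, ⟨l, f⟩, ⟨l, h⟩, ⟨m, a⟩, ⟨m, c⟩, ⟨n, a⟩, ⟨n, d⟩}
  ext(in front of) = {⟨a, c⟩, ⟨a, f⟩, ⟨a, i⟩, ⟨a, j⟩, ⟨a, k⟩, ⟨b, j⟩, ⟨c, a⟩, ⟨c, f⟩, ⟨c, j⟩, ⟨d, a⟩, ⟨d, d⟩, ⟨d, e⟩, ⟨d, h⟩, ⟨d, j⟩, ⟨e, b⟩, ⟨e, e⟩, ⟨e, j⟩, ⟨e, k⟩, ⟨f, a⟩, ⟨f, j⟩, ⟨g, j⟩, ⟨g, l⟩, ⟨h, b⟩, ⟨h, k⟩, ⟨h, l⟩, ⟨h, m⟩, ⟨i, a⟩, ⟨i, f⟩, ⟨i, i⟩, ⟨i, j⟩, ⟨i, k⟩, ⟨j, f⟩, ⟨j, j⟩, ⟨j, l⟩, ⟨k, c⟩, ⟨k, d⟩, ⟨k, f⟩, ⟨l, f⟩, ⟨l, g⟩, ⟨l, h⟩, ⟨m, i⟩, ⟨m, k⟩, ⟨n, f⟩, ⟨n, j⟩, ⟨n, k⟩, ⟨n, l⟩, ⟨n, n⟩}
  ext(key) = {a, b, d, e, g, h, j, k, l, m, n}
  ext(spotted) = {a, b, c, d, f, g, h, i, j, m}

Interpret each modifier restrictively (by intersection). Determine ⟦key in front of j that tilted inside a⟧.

{a, d, e, g}

⟦in front of j⟧ = {x : ⟨x, j⟩ ∈ ⟦in front of⟧} = {a, b, c, d, e, f, g, i, j, n}
⟦that tilted⟧ = ⟦tilted⟧ = {a, d, e, g, i, l, m}
⟦inside a⟧ = {x : ⟨x, a⟩ ∈ ⟦inside⟧} = {a, d, e, g, i, j, k, l, m, n}
⟦key⟧ = {a, b, d, e, g, h, j, k, l, m, n}
… ∩ ⟦in front of j⟧ = {a, b, d, e, g, h, j, k, l, m, n} ∩ {a, b, c, d, e, f, g, i, j, n} = {a, b, d, e, g, j, n}
… ∩ ⟦that tilted⟧ = {a, b, d, e, g, j, n} ∩ {a, d, e, g, i, l, m} = {a, d, e, g}
… ∩ ⟦inside a⟧ = {a, d, e, g} ∩ {a, d, e, g, i, j, k, l, m, n} = {a, d, e, g}
So ⟦key in front of j that tilted inside a⟧ = {a, d, e, g}.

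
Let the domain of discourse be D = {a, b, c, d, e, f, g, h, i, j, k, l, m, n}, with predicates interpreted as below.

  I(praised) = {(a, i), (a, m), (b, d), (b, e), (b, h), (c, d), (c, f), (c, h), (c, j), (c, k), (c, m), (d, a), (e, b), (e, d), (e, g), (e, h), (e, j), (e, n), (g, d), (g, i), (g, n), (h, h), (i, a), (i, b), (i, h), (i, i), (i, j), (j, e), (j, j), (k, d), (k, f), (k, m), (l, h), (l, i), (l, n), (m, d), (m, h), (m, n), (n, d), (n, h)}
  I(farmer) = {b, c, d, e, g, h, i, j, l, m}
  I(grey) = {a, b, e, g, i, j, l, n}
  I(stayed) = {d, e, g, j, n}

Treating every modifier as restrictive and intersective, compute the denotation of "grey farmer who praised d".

⟦who praised d⟧ = {x : ⟨x, d⟩ ∈ ⟦praised⟧} = {b, c, e, g, k, m, n}
⟦farmer⟧ = {b, c, d, e, g, h, i, j, l, m}
… ∩ ⟦who praised d⟧ = {b, c, d, e, g, h, i, j, l, m} ∩ {b, c, e, g, k, m, n} = {b, c, e, g, m}
… ∩ ⟦grey⟧ = {b, c, e, g, m} ∩ {a, b, e, g, i, j, l, n} = {b, e, g}
So ⟦grey farmer who praised d⟧ = {b, e, g}.

{b, e, g}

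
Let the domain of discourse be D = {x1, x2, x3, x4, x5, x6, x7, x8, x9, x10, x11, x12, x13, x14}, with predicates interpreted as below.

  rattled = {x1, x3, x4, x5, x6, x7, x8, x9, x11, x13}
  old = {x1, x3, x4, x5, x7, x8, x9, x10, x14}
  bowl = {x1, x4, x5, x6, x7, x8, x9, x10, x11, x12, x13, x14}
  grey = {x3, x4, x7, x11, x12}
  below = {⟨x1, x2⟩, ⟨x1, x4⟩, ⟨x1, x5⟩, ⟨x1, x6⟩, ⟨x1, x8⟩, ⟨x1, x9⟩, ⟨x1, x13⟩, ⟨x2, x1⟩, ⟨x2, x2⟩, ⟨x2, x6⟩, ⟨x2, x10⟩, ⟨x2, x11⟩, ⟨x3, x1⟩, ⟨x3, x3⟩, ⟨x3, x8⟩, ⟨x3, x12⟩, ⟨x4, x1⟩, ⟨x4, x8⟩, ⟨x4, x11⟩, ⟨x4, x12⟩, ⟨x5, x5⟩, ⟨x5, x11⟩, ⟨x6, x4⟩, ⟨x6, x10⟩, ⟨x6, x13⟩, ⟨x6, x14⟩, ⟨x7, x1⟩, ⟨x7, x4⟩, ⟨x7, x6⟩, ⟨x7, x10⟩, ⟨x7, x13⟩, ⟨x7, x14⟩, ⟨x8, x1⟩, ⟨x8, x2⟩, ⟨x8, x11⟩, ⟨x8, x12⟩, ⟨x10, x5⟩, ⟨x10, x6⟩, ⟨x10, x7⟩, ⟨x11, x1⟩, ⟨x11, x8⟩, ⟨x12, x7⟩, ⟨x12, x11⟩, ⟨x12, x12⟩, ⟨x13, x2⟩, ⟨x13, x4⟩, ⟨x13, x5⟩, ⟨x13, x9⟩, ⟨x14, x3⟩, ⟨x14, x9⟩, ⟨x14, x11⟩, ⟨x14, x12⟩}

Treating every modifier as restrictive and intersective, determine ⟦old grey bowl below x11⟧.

{x4}

⟦below x11⟧ = {x : ⟨x, x11⟩ ∈ ⟦below⟧} = {x2, x4, x5, x8, x12, x14}
⟦bowl⟧ = {x1, x4, x5, x6, x7, x8, x9, x10, x11, x12, x13, x14}
… ∩ ⟦below x11⟧ = {x1, x4, x5, x6, x7, x8, x9, x10, x11, x12, x13, x14} ∩ {x2, x4, x5, x8, x12, x14} = {x4, x5, x8, x12, x14}
… ∩ ⟦old⟧ = {x4, x5, x8, x12, x14} ∩ {x1, x3, x4, x5, x7, x8, x9, x10, x14} = {x4, x5, x8, x14}
… ∩ ⟦grey⟧ = {x4, x5, x8, x14} ∩ {x3, x4, x7, x11, x12} = {x4}
So ⟦old grey bowl below x11⟧ = {x4}.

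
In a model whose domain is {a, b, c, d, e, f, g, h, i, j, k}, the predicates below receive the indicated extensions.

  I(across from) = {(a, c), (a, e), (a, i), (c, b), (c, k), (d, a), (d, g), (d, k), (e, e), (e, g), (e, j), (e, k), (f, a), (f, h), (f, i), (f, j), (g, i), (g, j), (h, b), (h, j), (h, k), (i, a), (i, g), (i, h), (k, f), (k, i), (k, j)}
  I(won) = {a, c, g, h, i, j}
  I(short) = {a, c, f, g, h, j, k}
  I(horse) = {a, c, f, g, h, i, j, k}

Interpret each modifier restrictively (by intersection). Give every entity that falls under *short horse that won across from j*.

{g, h}

⟦that won⟧ = ⟦won⟧ = {a, c, g, h, i, j}
⟦across from j⟧ = {x : ⟨x, j⟩ ∈ ⟦across from⟧} = {e, f, g, h, k}
⟦horse⟧ = {a, c, f, g, h, i, j, k}
… ∩ ⟦that won⟧ = {a, c, f, g, h, i, j, k} ∩ {a, c, g, h, i, j} = {a, c, g, h, i, j}
… ∩ ⟦across from j⟧ = {a, c, g, h, i, j} ∩ {e, f, g, h, k} = {g, h}
… ∩ ⟦short⟧ = {g, h} ∩ {a, c, f, g, h, j, k} = {g, h}
So ⟦short horse that won across from j⟧ = {g, h}.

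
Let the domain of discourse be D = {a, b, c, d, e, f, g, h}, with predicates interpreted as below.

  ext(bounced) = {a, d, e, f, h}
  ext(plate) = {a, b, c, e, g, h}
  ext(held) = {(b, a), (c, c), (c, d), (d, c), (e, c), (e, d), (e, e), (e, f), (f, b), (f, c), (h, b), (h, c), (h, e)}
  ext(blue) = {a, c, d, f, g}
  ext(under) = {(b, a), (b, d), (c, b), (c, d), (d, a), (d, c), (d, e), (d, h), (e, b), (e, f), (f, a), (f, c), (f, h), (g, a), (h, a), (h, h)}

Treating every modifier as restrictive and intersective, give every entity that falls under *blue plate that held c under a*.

⟦that held c⟧ = {x : ⟨x, c⟩ ∈ ⟦held⟧} = {c, d, e, f, h}
⟦under a⟧ = {x : ⟨x, a⟩ ∈ ⟦under⟧} = {b, d, f, g, h}
⟦plate⟧ = {a, b, c, e, g, h}
… ∩ ⟦that held c⟧ = {a, b, c, e, g, h} ∩ {c, d, e, f, h} = {c, e, h}
… ∩ ⟦under a⟧ = {c, e, h} ∩ {b, d, f, g, h} = {h}
… ∩ ⟦blue⟧ = {h} ∩ {a, c, d, f, g} = ∅
So ⟦blue plate that held c under a⟧ = ∅.

∅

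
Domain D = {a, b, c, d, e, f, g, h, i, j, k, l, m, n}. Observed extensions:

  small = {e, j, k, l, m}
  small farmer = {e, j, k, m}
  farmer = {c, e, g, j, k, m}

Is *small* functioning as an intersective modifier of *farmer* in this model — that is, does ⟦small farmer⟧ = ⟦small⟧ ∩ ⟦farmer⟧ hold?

yes

⟦small⟧ ∩ ⟦farmer⟧ = {e, j, k, l, m} ∩ {c, e, g, j, k, m} = {e, j, k, m}
Observed ⟦small farmer⟧ = {e, j, k, m}.
These coincide, so the modifier is intersective here.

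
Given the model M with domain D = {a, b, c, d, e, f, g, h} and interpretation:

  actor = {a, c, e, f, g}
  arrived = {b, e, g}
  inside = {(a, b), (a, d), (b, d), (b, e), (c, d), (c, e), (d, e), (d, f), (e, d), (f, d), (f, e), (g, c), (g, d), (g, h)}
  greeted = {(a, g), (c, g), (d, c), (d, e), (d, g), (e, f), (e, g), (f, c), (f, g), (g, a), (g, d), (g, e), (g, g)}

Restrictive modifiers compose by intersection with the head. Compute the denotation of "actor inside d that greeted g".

{a, c, e, f, g}

⟦inside d⟧ = {x : ⟨x, d⟩ ∈ ⟦inside⟧} = {a, b, c, e, f, g}
⟦that greeted g⟧ = {x : ⟨x, g⟩ ∈ ⟦greeted⟧} = {a, c, d, e, f, g}
⟦actor⟧ = {a, c, e, f, g}
… ∩ ⟦inside d⟧ = {a, c, e, f, g} ∩ {a, b, c, e, f, g} = {a, c, e, f, g}
… ∩ ⟦that greeted g⟧ = {a, c, e, f, g} ∩ {a, c, d, e, f, g} = {a, c, e, f, g}
So ⟦actor inside d that greeted g⟧ = {a, c, e, f, g}.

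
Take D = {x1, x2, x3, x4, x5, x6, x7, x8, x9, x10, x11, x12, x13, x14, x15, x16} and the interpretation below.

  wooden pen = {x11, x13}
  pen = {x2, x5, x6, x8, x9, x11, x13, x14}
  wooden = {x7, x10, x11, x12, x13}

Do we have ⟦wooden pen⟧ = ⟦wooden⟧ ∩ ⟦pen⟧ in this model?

⟦wooden⟧ ∩ ⟦pen⟧ = {x7, x10, x11, x12, x13} ∩ {x2, x5, x6, x8, x9, x11, x13, x14} = {x11, x13}
Observed ⟦wooden pen⟧ = {x11, x13}.
These coincide, so the modifier is intersective here.

yes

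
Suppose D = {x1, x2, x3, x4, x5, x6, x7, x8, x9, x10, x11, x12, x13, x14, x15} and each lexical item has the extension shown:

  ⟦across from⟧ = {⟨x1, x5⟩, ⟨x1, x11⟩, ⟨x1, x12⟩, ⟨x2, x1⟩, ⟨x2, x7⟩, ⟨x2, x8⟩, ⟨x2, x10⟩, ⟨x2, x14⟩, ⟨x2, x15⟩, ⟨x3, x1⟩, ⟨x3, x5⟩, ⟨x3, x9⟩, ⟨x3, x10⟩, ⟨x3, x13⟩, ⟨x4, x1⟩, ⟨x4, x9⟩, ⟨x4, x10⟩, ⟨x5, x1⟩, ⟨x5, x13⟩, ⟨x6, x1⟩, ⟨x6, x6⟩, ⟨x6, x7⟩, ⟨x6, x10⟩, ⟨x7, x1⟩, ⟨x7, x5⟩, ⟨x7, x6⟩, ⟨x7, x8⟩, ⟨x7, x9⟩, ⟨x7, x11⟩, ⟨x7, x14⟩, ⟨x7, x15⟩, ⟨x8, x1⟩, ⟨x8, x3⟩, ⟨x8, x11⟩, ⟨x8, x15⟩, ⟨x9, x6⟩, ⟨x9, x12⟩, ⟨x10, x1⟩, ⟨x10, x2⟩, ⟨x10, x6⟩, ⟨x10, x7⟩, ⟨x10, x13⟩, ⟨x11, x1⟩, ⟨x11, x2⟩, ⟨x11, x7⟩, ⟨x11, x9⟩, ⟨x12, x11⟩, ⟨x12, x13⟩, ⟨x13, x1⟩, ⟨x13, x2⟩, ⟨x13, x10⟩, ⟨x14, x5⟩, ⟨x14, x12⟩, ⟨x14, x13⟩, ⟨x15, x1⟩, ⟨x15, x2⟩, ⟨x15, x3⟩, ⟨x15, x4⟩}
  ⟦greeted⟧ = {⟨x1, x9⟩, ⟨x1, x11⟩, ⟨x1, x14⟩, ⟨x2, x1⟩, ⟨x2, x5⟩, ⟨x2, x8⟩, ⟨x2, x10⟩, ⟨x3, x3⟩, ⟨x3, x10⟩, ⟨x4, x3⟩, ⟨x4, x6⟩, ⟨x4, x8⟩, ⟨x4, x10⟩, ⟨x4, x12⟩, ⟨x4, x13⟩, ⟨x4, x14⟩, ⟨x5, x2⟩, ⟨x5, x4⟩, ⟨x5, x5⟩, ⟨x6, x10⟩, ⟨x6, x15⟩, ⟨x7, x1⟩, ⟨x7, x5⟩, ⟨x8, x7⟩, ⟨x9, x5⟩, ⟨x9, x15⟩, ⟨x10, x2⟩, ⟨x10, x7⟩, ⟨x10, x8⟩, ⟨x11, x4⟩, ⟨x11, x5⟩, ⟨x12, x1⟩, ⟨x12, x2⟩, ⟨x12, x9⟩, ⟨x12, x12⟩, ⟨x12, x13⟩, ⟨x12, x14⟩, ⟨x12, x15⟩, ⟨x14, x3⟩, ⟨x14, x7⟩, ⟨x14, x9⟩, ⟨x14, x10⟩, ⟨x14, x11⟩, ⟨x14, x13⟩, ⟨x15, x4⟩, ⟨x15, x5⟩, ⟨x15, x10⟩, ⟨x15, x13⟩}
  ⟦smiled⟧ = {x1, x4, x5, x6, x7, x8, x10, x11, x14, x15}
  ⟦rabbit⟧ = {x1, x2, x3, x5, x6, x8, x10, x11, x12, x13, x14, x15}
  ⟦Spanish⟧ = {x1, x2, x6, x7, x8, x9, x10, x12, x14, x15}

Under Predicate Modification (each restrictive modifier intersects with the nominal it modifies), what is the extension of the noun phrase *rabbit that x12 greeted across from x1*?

{x2, x13, x15}

⟦that x12 greeted⟧ = {x : ⟨x12, x⟩ ∈ ⟦greeted⟧} = {x1, x2, x9, x12, x13, x14, x15}
⟦across from x1⟧ = {x : ⟨x, x1⟩ ∈ ⟦across from⟧} = {x2, x3, x4, x5, x6, x7, x8, x10, x11, x13, x15}
⟦rabbit⟧ = {x1, x2, x3, x5, x6, x8, x10, x11, x12, x13, x14, x15}
… ∩ ⟦that x12 greeted⟧ = {x1, x2, x3, x5, x6, x8, x10, x11, x12, x13, x14, x15} ∩ {x1, x2, x9, x12, x13, x14, x15} = {x1, x2, x12, x13, x14, x15}
… ∩ ⟦across from x1⟧ = {x1, x2, x12, x13, x14, x15} ∩ {x2, x3, x4, x5, x6, x7, x8, x10, x11, x13, x15} = {x2, x13, x15}
So ⟦rabbit that x12 greeted across from x1⟧ = {x2, x13, x15}.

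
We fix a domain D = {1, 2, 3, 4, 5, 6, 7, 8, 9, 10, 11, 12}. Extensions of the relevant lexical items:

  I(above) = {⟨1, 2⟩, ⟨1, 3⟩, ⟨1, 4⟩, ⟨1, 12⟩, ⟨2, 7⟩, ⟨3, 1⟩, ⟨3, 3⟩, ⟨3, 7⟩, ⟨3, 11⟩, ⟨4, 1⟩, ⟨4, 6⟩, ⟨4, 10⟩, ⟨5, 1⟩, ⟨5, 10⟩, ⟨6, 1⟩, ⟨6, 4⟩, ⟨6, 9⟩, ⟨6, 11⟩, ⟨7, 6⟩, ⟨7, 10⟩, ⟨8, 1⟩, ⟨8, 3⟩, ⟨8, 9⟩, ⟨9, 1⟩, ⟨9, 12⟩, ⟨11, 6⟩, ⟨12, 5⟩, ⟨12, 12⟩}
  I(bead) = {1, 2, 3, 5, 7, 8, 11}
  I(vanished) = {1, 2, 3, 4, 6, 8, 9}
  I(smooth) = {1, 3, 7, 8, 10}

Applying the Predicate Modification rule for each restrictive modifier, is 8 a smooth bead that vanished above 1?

⟦that vanished⟧ = ⟦vanished⟧ = {1, 2, 3, 4, 6, 8, 9}
⟦above 1⟧ = {x : ⟨x, 1⟩ ∈ ⟦above⟧} = {3, 4, 5, 6, 8, 9}
⟦bead⟧ = {1, 2, 3, 5, 7, 8, 11}
… ∩ ⟦that vanished⟧ = {1, 2, 3, 5, 7, 8, 11} ∩ {1, 2, 3, 4, 6, 8, 9} = {1, 2, 3, 8}
… ∩ ⟦above 1⟧ = {1, 2, 3, 8} ∩ {3, 4, 5, 6, 8, 9} = {3, 8}
… ∩ ⟦smooth⟧ = {3, 8} ∩ {1, 3, 7, 8, 10} = {3, 8}
⟦smooth bead that vanished above 1⟧ = {3, 8}; 8 ∈ this set.

yes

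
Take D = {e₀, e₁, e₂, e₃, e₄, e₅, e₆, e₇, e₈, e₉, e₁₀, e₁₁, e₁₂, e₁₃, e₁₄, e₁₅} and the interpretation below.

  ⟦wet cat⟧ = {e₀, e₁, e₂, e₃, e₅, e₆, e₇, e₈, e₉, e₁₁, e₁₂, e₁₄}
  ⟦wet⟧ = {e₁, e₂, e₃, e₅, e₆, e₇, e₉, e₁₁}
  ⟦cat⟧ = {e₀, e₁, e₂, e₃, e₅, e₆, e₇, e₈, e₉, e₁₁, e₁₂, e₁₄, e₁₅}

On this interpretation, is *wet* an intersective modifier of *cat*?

⟦wet⟧ ∩ ⟦cat⟧ = {e₁, e₂, e₃, e₅, e₆, e₇, e₉, e₁₁} ∩ {e₀, e₁, e₂, e₃, e₅, e₆, e₇, e₈, e₉, e₁₁, e₁₂, e₁₄, e₁₅} = {e₁, e₂, e₃, e₅, e₆, e₇, e₉, e₁₁}
Observed ⟦wet cat⟧ = {e₀, e₁, e₂, e₃, e₅, e₆, e₇, e₈, e₉, e₁₁, e₁₂, e₁₄}.
These differ, so the modifier is not intersective in this model.

no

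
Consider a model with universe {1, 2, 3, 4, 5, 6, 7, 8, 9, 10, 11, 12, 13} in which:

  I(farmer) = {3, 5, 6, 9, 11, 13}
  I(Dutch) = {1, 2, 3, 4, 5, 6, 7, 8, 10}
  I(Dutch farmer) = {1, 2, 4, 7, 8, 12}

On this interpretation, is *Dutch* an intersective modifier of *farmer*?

no

⟦Dutch⟧ ∩ ⟦farmer⟧ = {1, 2, 3, 4, 5, 6, 7, 8, 10} ∩ {3, 5, 6, 9, 11, 13} = {3, 5, 6}
Observed ⟦Dutch farmer⟧ = {1, 2, 4, 7, 8, 12}.
These differ, so the modifier is not intersective in this model.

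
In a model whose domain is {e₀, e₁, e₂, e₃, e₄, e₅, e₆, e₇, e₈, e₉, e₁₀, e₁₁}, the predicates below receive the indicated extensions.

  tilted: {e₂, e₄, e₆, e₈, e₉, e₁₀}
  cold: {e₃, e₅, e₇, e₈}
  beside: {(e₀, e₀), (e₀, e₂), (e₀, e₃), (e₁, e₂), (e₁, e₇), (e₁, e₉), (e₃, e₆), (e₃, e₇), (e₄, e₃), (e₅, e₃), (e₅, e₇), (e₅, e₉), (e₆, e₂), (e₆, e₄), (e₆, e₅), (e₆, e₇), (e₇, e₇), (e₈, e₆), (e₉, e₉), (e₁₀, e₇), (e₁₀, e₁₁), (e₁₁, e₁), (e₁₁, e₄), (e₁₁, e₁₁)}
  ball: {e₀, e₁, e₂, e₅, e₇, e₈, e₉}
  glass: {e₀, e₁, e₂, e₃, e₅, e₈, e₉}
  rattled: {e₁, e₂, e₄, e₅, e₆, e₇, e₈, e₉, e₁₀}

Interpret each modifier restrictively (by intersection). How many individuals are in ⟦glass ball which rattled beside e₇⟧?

⟦which rattled⟧ = ⟦rattled⟧ = {e₁, e₂, e₄, e₅, e₆, e₇, e₈, e₉, e₁₀}
⟦beside e₇⟧ = {x : ⟨x, e₇⟩ ∈ ⟦beside⟧} = {e₁, e₃, e₅, e₆, e₇, e₁₀}
⟦ball⟧ = {e₀, e₁, e₂, e₅, e₇, e₈, e₉}
… ∩ ⟦which rattled⟧ = {e₀, e₁, e₂, e₅, e₇, e₈, e₉} ∩ {e₁, e₂, e₄, e₅, e₆, e₇, e₈, e₉, e₁₀} = {e₁, e₂, e₅, e₇, e₈, e₉}
… ∩ ⟦beside e₇⟧ = {e₁, e₂, e₅, e₇, e₈, e₉} ∩ {e₁, e₃, e₅, e₆, e₇, e₁₀} = {e₁, e₅, e₇}
… ∩ ⟦glass⟧ = {e₁, e₅, e₇} ∩ {e₀, e₁, e₂, e₃, e₅, e₈, e₉} = {e₁, e₅}
⟦glass ball which rattled beside e₇⟧ = {e₁, e₅}, so the cardinality is 2.

2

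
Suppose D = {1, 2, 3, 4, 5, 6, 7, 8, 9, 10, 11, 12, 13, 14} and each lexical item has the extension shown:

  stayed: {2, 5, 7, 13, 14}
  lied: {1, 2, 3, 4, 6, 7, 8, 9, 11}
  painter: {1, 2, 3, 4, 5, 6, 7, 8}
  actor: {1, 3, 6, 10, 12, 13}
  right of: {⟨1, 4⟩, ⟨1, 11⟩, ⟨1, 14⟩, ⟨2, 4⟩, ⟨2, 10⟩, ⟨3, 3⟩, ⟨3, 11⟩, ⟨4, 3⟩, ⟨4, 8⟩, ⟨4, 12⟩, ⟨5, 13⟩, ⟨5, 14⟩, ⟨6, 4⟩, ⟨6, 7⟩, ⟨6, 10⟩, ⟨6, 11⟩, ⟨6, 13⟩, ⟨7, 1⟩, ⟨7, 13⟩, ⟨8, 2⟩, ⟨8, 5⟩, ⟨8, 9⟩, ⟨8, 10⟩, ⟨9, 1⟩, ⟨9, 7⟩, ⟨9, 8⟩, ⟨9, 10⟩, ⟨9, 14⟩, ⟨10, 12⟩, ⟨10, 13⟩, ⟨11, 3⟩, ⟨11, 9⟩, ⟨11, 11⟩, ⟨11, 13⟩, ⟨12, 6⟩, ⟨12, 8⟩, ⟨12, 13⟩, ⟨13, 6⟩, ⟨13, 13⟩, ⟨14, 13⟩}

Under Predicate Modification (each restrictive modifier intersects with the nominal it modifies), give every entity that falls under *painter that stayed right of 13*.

⟦that stayed⟧ = ⟦stayed⟧ = {2, 5, 7, 13, 14}
⟦right of 13⟧ = {x : ⟨x, 13⟩ ∈ ⟦right of⟧} = {5, 6, 7, 10, 11, 12, 13, 14}
⟦painter⟧ = {1, 2, 3, 4, 5, 6, 7, 8}
… ∩ ⟦that stayed⟧ = {1, 2, 3, 4, 5, 6, 7, 8} ∩ {2, 5, 7, 13, 14} = {2, 5, 7}
… ∩ ⟦right of 13⟧ = {2, 5, 7} ∩ {5, 6, 7, 10, 11, 12, 13, 14} = {5, 7}
So ⟦painter that stayed right of 13⟧ = {5, 7}.

{5, 7}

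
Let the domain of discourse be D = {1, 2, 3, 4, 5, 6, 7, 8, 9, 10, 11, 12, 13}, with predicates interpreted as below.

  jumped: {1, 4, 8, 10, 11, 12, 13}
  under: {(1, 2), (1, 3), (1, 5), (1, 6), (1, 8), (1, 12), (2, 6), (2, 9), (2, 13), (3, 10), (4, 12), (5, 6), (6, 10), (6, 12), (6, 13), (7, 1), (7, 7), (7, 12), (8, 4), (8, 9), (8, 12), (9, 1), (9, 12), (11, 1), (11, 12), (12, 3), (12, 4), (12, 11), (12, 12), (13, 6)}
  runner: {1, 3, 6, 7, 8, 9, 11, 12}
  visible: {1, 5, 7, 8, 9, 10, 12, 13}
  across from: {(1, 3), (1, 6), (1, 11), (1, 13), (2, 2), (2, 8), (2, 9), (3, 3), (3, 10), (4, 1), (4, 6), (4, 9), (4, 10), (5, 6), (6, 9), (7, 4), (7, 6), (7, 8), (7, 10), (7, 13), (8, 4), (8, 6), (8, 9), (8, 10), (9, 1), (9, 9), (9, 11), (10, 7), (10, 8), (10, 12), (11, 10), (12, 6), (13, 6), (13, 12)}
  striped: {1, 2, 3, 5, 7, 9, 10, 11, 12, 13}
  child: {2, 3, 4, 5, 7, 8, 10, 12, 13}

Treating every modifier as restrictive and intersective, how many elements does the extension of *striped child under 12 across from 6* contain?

2

⟦under 12⟧ = {x : ⟨x, 12⟩ ∈ ⟦under⟧} = {1, 4, 6, 7, 8, 9, 11, 12}
⟦across from 6⟧ = {x : ⟨x, 6⟩ ∈ ⟦across from⟧} = {1, 4, 5, 7, 8, 12, 13}
⟦child⟧ = {2, 3, 4, 5, 7, 8, 10, 12, 13}
… ∩ ⟦under 12⟧ = {2, 3, 4, 5, 7, 8, 10, 12, 13} ∩ {1, 4, 6, 7, 8, 9, 11, 12} = {4, 7, 8, 12}
… ∩ ⟦across from 6⟧ = {4, 7, 8, 12} ∩ {1, 4, 5, 7, 8, 12, 13} = {4, 7, 8, 12}
… ∩ ⟦striped⟧ = {4, 7, 8, 12} ∩ {1, 2, 3, 5, 7, 9, 10, 11, 12, 13} = {7, 12}
⟦striped child under 12 across from 6⟧ = {7, 12}, so the cardinality is 2.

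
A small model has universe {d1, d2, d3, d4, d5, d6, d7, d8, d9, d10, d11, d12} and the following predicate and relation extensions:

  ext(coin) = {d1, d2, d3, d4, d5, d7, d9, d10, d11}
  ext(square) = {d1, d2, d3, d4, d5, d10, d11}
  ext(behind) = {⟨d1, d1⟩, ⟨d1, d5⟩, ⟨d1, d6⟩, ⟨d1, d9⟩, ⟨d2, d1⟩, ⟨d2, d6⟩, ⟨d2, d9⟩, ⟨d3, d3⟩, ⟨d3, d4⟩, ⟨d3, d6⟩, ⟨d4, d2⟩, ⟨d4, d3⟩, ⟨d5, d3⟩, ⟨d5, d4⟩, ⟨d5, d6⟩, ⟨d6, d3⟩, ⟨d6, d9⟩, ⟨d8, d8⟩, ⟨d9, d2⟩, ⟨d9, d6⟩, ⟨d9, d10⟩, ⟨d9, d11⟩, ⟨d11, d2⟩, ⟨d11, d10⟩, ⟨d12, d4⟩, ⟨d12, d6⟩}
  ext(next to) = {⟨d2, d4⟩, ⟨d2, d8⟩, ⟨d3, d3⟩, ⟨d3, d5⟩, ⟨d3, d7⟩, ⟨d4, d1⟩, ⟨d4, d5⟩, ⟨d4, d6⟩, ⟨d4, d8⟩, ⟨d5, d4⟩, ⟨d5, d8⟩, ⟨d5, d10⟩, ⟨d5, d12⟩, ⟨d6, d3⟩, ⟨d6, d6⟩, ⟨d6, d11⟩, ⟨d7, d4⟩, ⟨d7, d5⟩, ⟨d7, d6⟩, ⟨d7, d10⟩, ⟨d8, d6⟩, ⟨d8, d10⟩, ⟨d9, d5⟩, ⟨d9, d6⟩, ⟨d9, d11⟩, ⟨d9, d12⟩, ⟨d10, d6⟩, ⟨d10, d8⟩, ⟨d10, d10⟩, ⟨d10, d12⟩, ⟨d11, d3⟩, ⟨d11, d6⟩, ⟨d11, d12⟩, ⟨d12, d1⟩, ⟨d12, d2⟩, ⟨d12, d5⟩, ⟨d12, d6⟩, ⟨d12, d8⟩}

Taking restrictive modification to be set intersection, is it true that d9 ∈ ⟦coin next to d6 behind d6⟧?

⟦next to d6⟧ = {x : ⟨x, d6⟩ ∈ ⟦next to⟧} = {d4, d6, d7, d8, d9, d10, d11, d12}
⟦behind d6⟧ = {x : ⟨x, d6⟩ ∈ ⟦behind⟧} = {d1, d2, d3, d5, d9, d12}
⟦coin⟧ = {d1, d2, d3, d4, d5, d7, d9, d10, d11}
… ∩ ⟦next to d6⟧ = {d1, d2, d3, d4, d5, d7, d9, d10, d11} ∩ {d4, d6, d7, d8, d9, d10, d11, d12} = {d4, d7, d9, d10, d11}
… ∩ ⟦behind d6⟧ = {d4, d7, d9, d10, d11} ∩ {d1, d2, d3, d5, d9, d12} = {d9}
⟦coin next to d6 behind d6⟧ = {d9}; d9 ∈ this set.

yes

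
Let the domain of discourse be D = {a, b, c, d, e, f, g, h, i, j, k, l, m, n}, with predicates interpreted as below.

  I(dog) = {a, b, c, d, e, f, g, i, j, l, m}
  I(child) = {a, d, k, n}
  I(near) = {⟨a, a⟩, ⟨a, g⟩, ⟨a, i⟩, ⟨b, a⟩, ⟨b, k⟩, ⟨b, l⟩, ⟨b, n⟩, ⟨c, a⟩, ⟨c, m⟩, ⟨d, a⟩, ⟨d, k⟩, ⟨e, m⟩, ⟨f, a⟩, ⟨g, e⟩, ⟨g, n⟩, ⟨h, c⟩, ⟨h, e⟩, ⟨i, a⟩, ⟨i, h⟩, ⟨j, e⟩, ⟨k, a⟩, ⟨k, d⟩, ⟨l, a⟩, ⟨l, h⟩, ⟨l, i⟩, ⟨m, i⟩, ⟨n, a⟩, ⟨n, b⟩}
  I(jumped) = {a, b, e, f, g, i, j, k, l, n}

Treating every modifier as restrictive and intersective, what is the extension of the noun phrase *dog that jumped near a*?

{a, b, f, i, l}

⟦that jumped⟧ = ⟦jumped⟧ = {a, b, e, f, g, i, j, k, l, n}
⟦near a⟧ = {x : ⟨x, a⟩ ∈ ⟦near⟧} = {a, b, c, d, f, i, k, l, n}
⟦dog⟧ = {a, b, c, d, e, f, g, i, j, l, m}
… ∩ ⟦that jumped⟧ = {a, b, c, d, e, f, g, i, j, l, m} ∩ {a, b, e, f, g, i, j, k, l, n} = {a, b, e, f, g, i, j, l}
… ∩ ⟦near a⟧ = {a, b, e, f, g, i, j, l} ∩ {a, b, c, d, f, i, k, l, n} = {a, b, f, i, l}
So ⟦dog that jumped near a⟧ = {a, b, f, i, l}.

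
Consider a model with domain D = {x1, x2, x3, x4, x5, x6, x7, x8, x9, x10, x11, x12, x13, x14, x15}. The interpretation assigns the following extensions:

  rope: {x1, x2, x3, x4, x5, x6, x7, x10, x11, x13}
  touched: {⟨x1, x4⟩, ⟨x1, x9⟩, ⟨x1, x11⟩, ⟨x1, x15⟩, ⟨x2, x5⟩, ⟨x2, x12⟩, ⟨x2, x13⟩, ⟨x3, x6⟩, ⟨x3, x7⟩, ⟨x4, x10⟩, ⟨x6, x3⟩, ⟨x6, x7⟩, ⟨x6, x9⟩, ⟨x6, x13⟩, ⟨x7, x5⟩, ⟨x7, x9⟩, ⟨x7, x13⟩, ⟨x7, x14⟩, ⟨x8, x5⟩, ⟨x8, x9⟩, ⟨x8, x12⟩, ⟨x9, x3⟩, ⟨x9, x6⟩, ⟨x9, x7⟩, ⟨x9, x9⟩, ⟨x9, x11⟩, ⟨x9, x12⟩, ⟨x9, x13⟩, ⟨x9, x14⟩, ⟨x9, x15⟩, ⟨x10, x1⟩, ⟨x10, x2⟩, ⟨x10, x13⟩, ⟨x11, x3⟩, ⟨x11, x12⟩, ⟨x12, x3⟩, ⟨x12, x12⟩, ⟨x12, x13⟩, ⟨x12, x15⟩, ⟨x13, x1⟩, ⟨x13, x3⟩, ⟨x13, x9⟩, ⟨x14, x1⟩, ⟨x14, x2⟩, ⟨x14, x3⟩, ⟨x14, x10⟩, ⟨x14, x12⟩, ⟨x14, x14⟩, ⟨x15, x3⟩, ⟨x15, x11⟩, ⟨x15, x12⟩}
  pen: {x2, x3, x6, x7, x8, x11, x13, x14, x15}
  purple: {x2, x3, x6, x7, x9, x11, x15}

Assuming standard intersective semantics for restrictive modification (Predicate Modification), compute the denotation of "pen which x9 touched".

⟦which x9 touched⟧ = {x : ⟨x9, x⟩ ∈ ⟦touched⟧} = {x3, x6, x7, x9, x11, x12, x13, x14, x15}
⟦pen⟧ = {x2, x3, x6, x7, x8, x11, x13, x14, x15}
… ∩ ⟦which x9 touched⟧ = {x2, x3, x6, x7, x8, x11, x13, x14, x15} ∩ {x3, x6, x7, x9, x11, x12, x13, x14, x15} = {x3, x6, x7, x11, x13, x14, x15}
So ⟦pen which x9 touched⟧ = {x3, x6, x7, x11, x13, x14, x15}.

{x3, x6, x7, x11, x13, x14, x15}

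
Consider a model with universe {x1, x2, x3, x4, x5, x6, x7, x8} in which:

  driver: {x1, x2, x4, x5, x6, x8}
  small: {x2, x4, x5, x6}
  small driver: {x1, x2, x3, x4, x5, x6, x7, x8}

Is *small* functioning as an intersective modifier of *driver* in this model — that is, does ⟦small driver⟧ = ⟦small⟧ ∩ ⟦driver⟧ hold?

⟦small⟧ ∩ ⟦driver⟧ = {x2, x4, x5, x6} ∩ {x1, x2, x4, x5, x6, x8} = {x2, x4, x5, x6}
Observed ⟦small driver⟧ = {x1, x2, x3, x4, x5, x6, x7, x8}.
These differ, so the modifier is not intersective in this model.

no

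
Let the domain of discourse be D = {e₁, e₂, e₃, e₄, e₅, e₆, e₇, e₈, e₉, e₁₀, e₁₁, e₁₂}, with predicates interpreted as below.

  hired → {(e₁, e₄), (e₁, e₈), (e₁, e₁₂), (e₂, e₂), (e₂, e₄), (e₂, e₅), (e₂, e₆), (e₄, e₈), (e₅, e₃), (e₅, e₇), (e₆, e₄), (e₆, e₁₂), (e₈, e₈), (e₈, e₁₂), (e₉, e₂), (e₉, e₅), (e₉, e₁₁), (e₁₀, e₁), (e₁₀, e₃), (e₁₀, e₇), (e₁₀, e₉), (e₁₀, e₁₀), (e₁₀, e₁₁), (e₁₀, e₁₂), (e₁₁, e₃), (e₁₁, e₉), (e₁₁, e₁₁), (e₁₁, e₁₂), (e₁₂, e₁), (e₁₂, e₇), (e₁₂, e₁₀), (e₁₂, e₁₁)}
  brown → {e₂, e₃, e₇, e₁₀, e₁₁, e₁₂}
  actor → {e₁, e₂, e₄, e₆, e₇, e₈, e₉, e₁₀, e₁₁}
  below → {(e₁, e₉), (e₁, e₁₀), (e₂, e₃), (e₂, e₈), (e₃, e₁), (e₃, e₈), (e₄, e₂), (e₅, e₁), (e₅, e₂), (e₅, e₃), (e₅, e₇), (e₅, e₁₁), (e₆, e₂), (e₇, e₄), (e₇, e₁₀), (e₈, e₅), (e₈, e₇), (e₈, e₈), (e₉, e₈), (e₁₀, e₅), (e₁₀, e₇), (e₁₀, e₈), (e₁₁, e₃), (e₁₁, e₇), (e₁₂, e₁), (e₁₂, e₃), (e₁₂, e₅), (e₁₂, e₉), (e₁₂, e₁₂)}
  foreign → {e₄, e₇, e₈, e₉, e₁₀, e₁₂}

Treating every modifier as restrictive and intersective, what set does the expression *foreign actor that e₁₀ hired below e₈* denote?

⟦that e₁₀ hired⟧ = {x : ⟨e₁₀, x⟩ ∈ ⟦hired⟧} = {e₁, e₃, e₇, e₉, e₁₀, e₁₁, e₁₂}
⟦below e₈⟧ = {x : ⟨x, e₈⟩ ∈ ⟦below⟧} = {e₂, e₃, e₈, e₉, e₁₀}
⟦actor⟧ = {e₁, e₂, e₄, e₆, e₇, e₈, e₉, e₁₀, e₁₁}
… ∩ ⟦that e₁₀ hired⟧ = {e₁, e₂, e₄, e₆, e₇, e₈, e₉, e₁₀, e₁₁} ∩ {e₁, e₃, e₇, e₉, e₁₀, e₁₁, e₁₂} = {e₁, e₇, e₉, e₁₀, e₁₁}
… ∩ ⟦below e₈⟧ = {e₁, e₇, e₉, e₁₀, e₁₁} ∩ {e₂, e₃, e₈, e₉, e₁₀} = {e₉, e₁₀}
… ∩ ⟦foreign⟧ = {e₉, e₁₀} ∩ {e₄, e₇, e₈, e₉, e₁₀, e₁₂} = {e₉, e₁₀}
So ⟦foreign actor that e₁₀ hired below e₈⟧ = {e₉, e₁₀}.

{e₉, e₁₀}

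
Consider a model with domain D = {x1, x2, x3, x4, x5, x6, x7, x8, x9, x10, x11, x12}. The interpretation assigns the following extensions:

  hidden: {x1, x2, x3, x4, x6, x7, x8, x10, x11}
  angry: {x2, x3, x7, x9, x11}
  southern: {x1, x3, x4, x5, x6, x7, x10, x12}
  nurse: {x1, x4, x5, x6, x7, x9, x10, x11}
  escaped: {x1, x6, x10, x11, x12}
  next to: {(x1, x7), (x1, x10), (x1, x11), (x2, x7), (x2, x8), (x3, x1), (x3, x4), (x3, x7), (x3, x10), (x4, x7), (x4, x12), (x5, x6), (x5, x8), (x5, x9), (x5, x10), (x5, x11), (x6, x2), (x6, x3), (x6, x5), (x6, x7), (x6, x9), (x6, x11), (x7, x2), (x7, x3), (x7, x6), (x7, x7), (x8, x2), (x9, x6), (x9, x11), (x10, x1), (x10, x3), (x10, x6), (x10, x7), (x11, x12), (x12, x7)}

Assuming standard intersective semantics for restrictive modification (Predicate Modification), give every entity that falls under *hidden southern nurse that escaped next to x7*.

{x1, x6, x10}

⟦that escaped⟧ = ⟦escaped⟧ = {x1, x6, x10, x11, x12}
⟦next to x7⟧ = {x : ⟨x, x7⟩ ∈ ⟦next to⟧} = {x1, x2, x3, x4, x6, x7, x10, x12}
⟦nurse⟧ = {x1, x4, x5, x6, x7, x9, x10, x11}
… ∩ ⟦that escaped⟧ = {x1, x4, x5, x6, x7, x9, x10, x11} ∩ {x1, x6, x10, x11, x12} = {x1, x6, x10, x11}
… ∩ ⟦next to x7⟧ = {x1, x6, x10, x11} ∩ {x1, x2, x3, x4, x6, x7, x10, x12} = {x1, x6, x10}
… ∩ ⟦hidden⟧ = {x1, x6, x10} ∩ {x1, x2, x3, x4, x6, x7, x8, x10, x11} = {x1, x6, x10}
… ∩ ⟦southern⟧ = {x1, x6, x10} ∩ {x1, x3, x4, x5, x6, x7, x10, x12} = {x1, x6, x10}
So ⟦hidden southern nurse that escaped next to x7⟧ = {x1, x6, x10}.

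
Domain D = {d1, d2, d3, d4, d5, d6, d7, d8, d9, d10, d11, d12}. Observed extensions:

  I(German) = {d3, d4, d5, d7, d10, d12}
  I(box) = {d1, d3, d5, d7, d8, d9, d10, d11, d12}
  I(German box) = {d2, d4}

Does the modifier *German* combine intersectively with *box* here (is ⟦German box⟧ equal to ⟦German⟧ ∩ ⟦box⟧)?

⟦German⟧ ∩ ⟦box⟧ = {d3, d4, d5, d7, d10, d12} ∩ {d1, d3, d5, d7, d8, d9, d10, d11, d12} = {d3, d5, d7, d10, d12}
Observed ⟦German box⟧ = {d2, d4}.
These differ, so the modifier is not intersective in this model.

no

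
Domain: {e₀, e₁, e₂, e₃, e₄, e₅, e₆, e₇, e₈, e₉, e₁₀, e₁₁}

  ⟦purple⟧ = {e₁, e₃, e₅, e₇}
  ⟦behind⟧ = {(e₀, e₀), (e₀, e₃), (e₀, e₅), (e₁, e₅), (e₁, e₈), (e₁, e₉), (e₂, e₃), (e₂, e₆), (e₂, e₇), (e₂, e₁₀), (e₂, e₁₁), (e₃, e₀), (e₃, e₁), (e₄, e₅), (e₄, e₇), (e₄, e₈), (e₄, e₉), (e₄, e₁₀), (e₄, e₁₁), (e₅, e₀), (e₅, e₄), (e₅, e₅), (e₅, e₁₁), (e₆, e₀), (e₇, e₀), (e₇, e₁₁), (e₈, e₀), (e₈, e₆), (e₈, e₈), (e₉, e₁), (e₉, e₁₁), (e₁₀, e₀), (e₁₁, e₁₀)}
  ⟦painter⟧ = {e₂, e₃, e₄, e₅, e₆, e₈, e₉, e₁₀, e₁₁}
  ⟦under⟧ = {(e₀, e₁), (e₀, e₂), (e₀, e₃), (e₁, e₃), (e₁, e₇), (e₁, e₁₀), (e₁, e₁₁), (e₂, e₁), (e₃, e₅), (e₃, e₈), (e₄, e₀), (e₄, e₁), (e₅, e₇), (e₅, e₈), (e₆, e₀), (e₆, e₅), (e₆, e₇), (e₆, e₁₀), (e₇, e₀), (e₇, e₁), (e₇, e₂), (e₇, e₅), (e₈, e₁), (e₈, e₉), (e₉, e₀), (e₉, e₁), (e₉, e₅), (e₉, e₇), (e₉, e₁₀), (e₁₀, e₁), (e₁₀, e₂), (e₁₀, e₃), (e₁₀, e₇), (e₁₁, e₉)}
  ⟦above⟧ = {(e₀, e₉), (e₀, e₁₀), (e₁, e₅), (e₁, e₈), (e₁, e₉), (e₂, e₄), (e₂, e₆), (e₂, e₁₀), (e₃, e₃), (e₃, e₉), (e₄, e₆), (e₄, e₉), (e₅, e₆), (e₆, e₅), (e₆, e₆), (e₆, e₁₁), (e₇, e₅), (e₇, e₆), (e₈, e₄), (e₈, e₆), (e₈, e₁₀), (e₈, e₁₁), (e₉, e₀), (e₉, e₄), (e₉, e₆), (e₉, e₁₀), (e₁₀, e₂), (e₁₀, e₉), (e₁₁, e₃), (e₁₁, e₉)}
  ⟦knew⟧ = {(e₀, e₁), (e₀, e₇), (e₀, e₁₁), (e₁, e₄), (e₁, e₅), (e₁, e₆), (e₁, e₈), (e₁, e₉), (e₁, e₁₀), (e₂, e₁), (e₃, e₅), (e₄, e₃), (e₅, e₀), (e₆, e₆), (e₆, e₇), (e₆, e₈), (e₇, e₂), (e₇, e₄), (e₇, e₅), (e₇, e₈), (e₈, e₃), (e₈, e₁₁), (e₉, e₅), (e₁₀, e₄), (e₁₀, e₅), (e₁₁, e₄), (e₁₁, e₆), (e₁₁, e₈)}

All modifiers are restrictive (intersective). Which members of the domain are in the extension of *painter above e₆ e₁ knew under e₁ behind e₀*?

⟦above e₆⟧ = {x : ⟨x, e₆⟩ ∈ ⟦above⟧} = {e₂, e₄, e₅, e₆, e₇, e₈, e₉}
⟦e₁ knew⟧ = {x : ⟨e₁, x⟩ ∈ ⟦knew⟧} = {e₄, e₅, e₆, e₈, e₉, e₁₀}
⟦under e₁⟧ = {x : ⟨x, e₁⟩ ∈ ⟦under⟧} = {e₀, e₂, e₄, e₇, e₈, e₉, e₁₀}
⟦behind e₀⟧ = {x : ⟨x, e₀⟩ ∈ ⟦behind⟧} = {e₀, e₃, e₅, e₆, e₇, e₈, e₁₀}
⟦painter⟧ = {e₂, e₃, e₄, e₅, e₆, e₈, e₉, e₁₀, e₁₁}
… ∩ ⟦above e₆⟧ = {e₂, e₃, e₄, e₅, e₆, e₈, e₉, e₁₀, e₁₁} ∩ {e₂, e₄, e₅, e₆, e₇, e₈, e₉} = {e₂, e₄, e₅, e₆, e₈, e₉}
… ∩ ⟦e₁ knew⟧ = {e₂, e₄, e₅, e₆, e₈, e₉} ∩ {e₄, e₅, e₆, e₈, e₉, e₁₀} = {e₄, e₅, e₆, e₈, e₉}
… ∩ ⟦under e₁⟧ = {e₄, e₅, e₆, e₈, e₉} ∩ {e₀, e₂, e₄, e₇, e₈, e₉, e₁₀} = {e₄, e₈, e₉}
… ∩ ⟦behind e₀⟧ = {e₄, e₈, e₉} ∩ {e₀, e₃, e₅, e₆, e₇, e₈, e₁₀} = {e₈}
So ⟦painter above e₆ e₁ knew under e₁ behind e₀⟧ = {e₈}.

{e₈}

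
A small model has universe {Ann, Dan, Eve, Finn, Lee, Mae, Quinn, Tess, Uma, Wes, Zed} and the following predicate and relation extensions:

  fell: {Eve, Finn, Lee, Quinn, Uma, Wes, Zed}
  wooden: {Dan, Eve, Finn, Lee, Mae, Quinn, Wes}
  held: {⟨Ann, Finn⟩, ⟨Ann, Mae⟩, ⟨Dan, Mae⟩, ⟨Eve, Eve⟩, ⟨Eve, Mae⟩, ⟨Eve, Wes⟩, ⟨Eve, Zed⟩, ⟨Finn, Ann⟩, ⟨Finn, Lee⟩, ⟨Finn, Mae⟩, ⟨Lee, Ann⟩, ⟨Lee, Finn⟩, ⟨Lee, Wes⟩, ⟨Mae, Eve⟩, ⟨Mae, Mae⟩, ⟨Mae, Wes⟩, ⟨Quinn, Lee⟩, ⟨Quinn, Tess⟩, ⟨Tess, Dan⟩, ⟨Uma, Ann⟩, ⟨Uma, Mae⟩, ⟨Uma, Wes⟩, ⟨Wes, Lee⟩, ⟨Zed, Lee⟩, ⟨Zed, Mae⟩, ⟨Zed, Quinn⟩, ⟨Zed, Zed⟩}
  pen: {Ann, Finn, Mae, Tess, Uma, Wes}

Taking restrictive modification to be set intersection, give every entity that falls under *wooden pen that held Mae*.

⟦that held Mae⟧ = {x : ⟨x, Mae⟩ ∈ ⟦held⟧} = {Ann, Dan, Eve, Finn, Mae, Uma, Zed}
⟦pen⟧ = {Ann, Finn, Mae, Tess, Uma, Wes}
… ∩ ⟦that held Mae⟧ = {Ann, Finn, Mae, Tess, Uma, Wes} ∩ {Ann, Dan, Eve, Finn, Mae, Uma, Zed} = {Ann, Finn, Mae, Uma}
… ∩ ⟦wooden⟧ = {Ann, Finn, Mae, Uma} ∩ {Dan, Eve, Finn, Lee, Mae, Quinn, Wes} = {Finn, Mae}
So ⟦wooden pen that held Mae⟧ = {Finn, Mae}.

{Finn, Mae}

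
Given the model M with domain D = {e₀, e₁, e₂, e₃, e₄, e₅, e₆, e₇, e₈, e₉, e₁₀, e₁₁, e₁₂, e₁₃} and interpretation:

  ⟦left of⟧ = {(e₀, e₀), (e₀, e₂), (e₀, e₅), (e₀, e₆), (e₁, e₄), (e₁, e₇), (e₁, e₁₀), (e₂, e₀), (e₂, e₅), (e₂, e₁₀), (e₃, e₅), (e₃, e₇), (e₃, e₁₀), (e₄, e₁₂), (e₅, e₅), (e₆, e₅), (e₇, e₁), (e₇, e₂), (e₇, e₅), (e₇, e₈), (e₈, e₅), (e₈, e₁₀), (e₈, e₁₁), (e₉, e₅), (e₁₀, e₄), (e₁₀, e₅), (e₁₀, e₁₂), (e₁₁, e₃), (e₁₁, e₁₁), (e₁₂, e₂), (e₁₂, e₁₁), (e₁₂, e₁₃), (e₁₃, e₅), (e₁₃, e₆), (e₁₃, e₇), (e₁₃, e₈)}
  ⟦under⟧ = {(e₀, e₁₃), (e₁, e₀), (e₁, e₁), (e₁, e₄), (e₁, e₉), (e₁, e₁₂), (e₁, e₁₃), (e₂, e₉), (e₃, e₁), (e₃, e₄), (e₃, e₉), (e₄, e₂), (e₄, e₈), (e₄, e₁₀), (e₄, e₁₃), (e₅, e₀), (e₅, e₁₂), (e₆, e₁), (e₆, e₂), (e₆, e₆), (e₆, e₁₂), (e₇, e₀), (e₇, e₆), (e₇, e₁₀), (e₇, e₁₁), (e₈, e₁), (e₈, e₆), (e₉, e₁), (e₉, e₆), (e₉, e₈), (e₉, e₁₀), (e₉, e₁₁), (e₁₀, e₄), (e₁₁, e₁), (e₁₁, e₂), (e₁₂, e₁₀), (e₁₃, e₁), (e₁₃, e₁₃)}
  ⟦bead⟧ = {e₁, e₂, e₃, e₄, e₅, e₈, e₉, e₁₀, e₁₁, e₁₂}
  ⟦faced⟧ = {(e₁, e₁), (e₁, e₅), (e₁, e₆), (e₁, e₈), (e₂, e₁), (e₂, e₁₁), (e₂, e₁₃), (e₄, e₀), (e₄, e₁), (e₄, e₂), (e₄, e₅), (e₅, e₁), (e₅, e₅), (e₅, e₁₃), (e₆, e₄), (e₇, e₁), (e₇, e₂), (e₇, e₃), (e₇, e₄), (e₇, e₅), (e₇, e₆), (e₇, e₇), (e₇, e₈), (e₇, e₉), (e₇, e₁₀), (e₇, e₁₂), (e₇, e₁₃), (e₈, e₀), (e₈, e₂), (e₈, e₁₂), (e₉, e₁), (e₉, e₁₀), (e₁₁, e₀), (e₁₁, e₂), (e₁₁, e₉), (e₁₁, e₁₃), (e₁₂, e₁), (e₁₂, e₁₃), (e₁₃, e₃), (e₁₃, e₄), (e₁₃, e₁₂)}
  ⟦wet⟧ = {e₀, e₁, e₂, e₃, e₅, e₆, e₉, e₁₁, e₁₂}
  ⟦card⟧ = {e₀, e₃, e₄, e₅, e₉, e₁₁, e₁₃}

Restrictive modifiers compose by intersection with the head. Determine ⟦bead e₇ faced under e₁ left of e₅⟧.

⟦e₇ faced⟧ = {x : ⟨e₇, x⟩ ∈ ⟦faced⟧} = {e₁, e₂, e₃, e₄, e₅, e₆, e₇, e₈, e₉, e₁₀, e₁₂, e₁₃}
⟦under e₁⟧ = {x : ⟨x, e₁⟩ ∈ ⟦under⟧} = {e₁, e₃, e₆, e₈, e₉, e₁₁, e₁₃}
⟦left of e₅⟧ = {x : ⟨x, e₅⟩ ∈ ⟦left of⟧} = {e₀, e₂, e₃, e₅, e₆, e₇, e₈, e₉, e₁₀, e₁₃}
⟦bead⟧ = {e₁, e₂, e₃, e₄, e₅, e₈, e₉, e₁₀, e₁₁, e₁₂}
… ∩ ⟦e₇ faced⟧ = {e₁, e₂, e₃, e₄, e₅, e₈, e₉, e₁₀, e₁₁, e₁₂} ∩ {e₁, e₂, e₃, e₄, e₅, e₆, e₇, e₈, e₉, e₁₀, e₁₂, e₁₃} = {e₁, e₂, e₃, e₄, e₅, e₈, e₉, e₁₀, e₁₂}
… ∩ ⟦under e₁⟧ = {e₁, e₂, e₃, e₄, e₅, e₈, e₉, e₁₀, e₁₂} ∩ {e₁, e₃, e₆, e₈, e₉, e₁₁, e₁₃} = {e₁, e₃, e₈, e₉}
… ∩ ⟦left of e₅⟧ = {e₁, e₃, e₈, e₉} ∩ {e₀, e₂, e₃, e₅, e₆, e₇, e₈, e₉, e₁₀, e₁₃} = {e₃, e₈, e₉}
So ⟦bead e₇ faced under e₁ left of e₅⟧ = {e₃, e₈, e₉}.

{e₃, e₈, e₉}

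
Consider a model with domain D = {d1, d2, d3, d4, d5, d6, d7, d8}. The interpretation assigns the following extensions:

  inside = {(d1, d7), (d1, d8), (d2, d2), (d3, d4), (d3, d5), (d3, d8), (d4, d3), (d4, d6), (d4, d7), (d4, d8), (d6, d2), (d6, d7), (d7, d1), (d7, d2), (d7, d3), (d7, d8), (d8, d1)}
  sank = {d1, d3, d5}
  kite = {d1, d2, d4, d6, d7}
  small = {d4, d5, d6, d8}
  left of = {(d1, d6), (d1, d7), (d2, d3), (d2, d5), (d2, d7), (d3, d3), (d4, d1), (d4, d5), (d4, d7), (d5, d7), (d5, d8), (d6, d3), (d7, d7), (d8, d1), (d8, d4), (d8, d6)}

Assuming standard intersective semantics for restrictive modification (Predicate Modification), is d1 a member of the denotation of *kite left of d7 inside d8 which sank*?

⟦left of d7⟧ = {x : ⟨x, d7⟩ ∈ ⟦left of⟧} = {d1, d2, d4, d5, d7}
⟦inside d8⟧ = {x : ⟨x, d8⟩ ∈ ⟦inside⟧} = {d1, d3, d4, d7}
⟦which sank⟧ = ⟦sank⟧ = {d1, d3, d5}
⟦kite⟧ = {d1, d2, d4, d6, d7}
… ∩ ⟦left of d7⟧ = {d1, d2, d4, d6, d7} ∩ {d1, d2, d4, d5, d7} = {d1, d2, d4, d7}
… ∩ ⟦inside d8⟧ = {d1, d2, d4, d7} ∩ {d1, d3, d4, d7} = {d1, d4, d7}
… ∩ ⟦which sank⟧ = {d1, d4, d7} ∩ {d1, d3, d5} = {d1}
⟦kite left of d7 inside d8 which sank⟧ = {d1}; d1 ∈ this set.

yes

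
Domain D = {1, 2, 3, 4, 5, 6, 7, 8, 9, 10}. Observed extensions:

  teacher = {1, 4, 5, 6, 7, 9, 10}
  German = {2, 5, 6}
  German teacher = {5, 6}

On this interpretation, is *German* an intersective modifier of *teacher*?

yes

⟦German⟧ ∩ ⟦teacher⟧ = {2, 5, 6} ∩ {1, 4, 5, 6, 7, 9, 10} = {5, 6}
Observed ⟦German teacher⟧ = {5, 6}.
These coincide, so the modifier is intersective here.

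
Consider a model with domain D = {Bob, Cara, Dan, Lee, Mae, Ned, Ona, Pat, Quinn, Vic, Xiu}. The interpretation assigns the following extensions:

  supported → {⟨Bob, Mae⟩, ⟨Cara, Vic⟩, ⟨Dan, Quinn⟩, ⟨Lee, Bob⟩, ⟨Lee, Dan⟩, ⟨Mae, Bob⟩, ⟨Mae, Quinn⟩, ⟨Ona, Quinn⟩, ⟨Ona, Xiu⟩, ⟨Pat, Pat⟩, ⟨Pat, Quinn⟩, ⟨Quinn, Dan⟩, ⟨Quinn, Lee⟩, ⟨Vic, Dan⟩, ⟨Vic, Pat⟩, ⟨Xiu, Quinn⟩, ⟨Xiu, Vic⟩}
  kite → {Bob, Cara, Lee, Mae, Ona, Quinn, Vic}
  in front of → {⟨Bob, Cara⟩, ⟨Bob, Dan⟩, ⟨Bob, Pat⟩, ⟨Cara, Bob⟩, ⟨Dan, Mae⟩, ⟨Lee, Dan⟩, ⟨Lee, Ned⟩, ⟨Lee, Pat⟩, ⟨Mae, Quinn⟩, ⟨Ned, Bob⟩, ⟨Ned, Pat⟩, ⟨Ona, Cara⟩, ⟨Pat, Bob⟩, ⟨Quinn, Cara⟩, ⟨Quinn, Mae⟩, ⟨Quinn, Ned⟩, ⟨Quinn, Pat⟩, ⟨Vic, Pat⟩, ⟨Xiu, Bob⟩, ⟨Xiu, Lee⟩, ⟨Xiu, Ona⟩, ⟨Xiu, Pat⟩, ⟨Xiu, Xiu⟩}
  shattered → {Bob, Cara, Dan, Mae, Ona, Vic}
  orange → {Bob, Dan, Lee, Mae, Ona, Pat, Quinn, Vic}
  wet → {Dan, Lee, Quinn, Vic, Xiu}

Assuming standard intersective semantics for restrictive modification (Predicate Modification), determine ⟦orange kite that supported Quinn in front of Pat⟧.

∅

⟦that supported Quinn⟧ = {x : ⟨x, Quinn⟩ ∈ ⟦supported⟧} = {Dan, Mae, Ona, Pat, Xiu}
⟦in front of Pat⟧ = {x : ⟨x, Pat⟩ ∈ ⟦in front of⟧} = {Bob, Lee, Ned, Quinn, Vic, Xiu}
⟦kite⟧ = {Bob, Cara, Lee, Mae, Ona, Quinn, Vic}
… ∩ ⟦that supported Quinn⟧ = {Bob, Cara, Lee, Mae, Ona, Quinn, Vic} ∩ {Dan, Mae, Ona, Pat, Xiu} = {Mae, Ona}
… ∩ ⟦in front of Pat⟧ = {Mae, Ona} ∩ {Bob, Lee, Ned, Quinn, Vic, Xiu} = ∅
… ∩ ⟦orange⟧ = ∅ ∩ {Bob, Dan, Lee, Mae, Ona, Pat, Quinn, Vic} = ∅
So ⟦orange kite that supported Quinn in front of Pat⟧ = ∅.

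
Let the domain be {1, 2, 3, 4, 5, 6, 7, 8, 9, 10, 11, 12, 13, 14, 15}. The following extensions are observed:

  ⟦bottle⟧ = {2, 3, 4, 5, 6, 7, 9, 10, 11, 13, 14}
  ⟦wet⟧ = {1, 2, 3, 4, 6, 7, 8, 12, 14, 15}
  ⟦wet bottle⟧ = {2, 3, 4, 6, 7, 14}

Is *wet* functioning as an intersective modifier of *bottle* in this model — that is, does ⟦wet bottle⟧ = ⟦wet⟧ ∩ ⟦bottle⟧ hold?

⟦wet⟧ ∩ ⟦bottle⟧ = {1, 2, 3, 4, 6, 7, 8, 12, 14, 15} ∩ {2, 3, 4, 5, 6, 7, 9, 10, 11, 13, 14} = {2, 3, 4, 6, 7, 14}
Observed ⟦wet bottle⟧ = {2, 3, 4, 6, 7, 14}.
These coincide, so the modifier is intersective here.

yes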